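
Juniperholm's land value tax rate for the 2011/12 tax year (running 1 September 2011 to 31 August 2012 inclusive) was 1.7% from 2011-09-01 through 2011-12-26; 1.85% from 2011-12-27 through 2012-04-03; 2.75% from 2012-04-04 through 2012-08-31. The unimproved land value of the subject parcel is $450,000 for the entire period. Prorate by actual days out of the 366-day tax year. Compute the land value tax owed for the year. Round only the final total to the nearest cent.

2011-09-01 to 2011-12-26: 117 days at 1.7% → $450,000 × 1.7% × 117/366 = $2,445.4918
2011-12-27 to 2012-04-03: 99 days at 1.85% → $450,000 × 1.85% × 99/366 = $2,251.8443
2012-04-04 to 2012-08-31: 150 days at 2.75% → $450,000 × 2.75% × 150/366 = $5,071.7213
Total = $9,769.0574

$9,769.06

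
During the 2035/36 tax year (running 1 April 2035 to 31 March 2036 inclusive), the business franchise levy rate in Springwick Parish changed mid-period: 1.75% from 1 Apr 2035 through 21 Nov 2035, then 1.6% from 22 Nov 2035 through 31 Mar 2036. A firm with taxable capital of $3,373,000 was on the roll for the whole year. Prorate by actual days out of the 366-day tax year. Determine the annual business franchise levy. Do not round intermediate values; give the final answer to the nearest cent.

1 Apr – 21 Nov 2035: 235 days at 1.75% → $3,373,000 × 1.75% × 235/366 = $37,900.1708
22 Nov 2035 – 31 Mar 2036: 131 days at 1.6% → $3,373,000 × 1.6% × 131/366 = $19,316.4153
Total = $57,216.5861

$57,216.59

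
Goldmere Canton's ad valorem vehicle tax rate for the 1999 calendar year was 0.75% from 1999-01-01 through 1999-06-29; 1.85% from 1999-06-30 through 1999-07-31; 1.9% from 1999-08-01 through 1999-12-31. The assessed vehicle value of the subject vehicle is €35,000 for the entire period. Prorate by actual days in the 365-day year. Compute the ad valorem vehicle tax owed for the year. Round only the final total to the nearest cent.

€464.97

1999-01-01 to 1999-06-29: 180 days at 0.75% → €35,000 × 0.75% × 180/365 = €129.4521
1999-06-30 to 1999-07-31: 32 days at 1.85% → €35,000 × 1.85% × 32/365 = €56.7671
1999-08-01 to 1999-12-31: 153 days at 1.9% → €35,000 × 1.9% × 153/365 = €278.7534
Total = €464.9726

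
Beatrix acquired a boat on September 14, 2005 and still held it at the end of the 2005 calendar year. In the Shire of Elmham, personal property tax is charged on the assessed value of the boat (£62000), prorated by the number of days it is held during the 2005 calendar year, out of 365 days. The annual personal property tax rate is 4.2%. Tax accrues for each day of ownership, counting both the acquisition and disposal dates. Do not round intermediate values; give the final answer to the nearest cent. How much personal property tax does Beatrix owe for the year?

£777.63

Days held (September 14 – December 31, 2005): 109 out of 365
Tax = £62000 × 4.2% × 109/365 = £777.6329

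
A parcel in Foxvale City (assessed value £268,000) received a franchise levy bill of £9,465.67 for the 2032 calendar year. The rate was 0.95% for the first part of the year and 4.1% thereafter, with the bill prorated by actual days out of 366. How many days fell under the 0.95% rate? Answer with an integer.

Let d = days at the first rate; then 366 − d days at the second rate.
£268,000 × [0.95%·d + 4.1%·(366−d)] / 366 = £9,465.67
Solving gives d = 66, so the new rate took effect on 7 March 2032.

66 days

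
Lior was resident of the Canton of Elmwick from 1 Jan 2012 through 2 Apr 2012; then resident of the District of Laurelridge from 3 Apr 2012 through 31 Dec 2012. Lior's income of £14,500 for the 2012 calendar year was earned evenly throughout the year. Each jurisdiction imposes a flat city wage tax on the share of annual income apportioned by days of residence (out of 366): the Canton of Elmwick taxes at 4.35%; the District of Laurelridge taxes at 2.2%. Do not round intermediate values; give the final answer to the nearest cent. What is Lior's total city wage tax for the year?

The Canton of Elmwick, 1 Jan – 2 Apr 2012: 93 days → £14,500 × 4.35% × 93/366 = £160.2725
The District of Laurelridge, 3 Apr – 31 Dec 2012: 273 days → £14,500 × 2.2% × 273/366 = £237.9426
Total = £398.2152

£398.22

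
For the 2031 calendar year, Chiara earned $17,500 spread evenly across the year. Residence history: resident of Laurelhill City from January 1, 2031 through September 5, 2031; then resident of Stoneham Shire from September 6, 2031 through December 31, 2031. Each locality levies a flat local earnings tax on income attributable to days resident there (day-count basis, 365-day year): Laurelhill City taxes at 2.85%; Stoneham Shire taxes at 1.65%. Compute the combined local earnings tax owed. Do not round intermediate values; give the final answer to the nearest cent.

$431.43

Laurelhill City, January 1 – September 5, 2031: 248 days → $17,500 × 2.85% × 248/365 = $338.8767
Stoneham Shire, September 6 – December 31, 2031: 117 days → $17,500 × 1.65% × 117/365 = $92.5582
Total = $431.4349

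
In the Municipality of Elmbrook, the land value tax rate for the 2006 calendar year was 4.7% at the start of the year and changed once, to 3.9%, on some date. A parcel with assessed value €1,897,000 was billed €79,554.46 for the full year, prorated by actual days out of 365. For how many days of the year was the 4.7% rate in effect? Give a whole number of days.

134 days

Let d = days at the first rate; then 365 − d days at the second rate.
€1,897,000 × [4.7%·d + 3.9%·(365−d)] / 365 = €79,554.46
Solving gives d = 134, so the new rate took effect on 15 May 2006.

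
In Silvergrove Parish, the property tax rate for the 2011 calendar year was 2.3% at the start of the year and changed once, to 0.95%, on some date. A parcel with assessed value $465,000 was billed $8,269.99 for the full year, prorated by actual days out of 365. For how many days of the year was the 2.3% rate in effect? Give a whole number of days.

Let d = days at the first rate; then 365 − d days at the second rate.
$465,000 × [2.3%·d + 0.95%·(365−d)] / 365 = $8,269.99
Solving gives d = 224, so the new rate took effect on August 13, 2011.

224 days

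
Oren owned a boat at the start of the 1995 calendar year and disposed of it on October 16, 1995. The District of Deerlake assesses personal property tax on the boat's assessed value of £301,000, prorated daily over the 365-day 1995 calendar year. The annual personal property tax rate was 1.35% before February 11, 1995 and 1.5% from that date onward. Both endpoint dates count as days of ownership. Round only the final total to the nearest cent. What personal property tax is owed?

£3,524.17

January 1 – February 10, 1995: 41 days at 1.35% → £301,000 × 1.35% × 41/365 = £456.4479
February 11 – October 16, 1995: 248 days at 1.5% → £301,000 × 1.5% × 248/365 = £3,067.7260
Total = £3,524.1740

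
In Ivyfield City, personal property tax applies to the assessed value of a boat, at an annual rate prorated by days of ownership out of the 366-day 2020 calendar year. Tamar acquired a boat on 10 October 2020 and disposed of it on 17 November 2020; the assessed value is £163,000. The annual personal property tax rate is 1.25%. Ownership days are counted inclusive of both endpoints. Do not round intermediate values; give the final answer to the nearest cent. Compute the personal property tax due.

Days held (10 October – 17 November 2020): 39 out of 366
Tax = £163,000 × 1.25% × 39/366 = £217.1107

£217.11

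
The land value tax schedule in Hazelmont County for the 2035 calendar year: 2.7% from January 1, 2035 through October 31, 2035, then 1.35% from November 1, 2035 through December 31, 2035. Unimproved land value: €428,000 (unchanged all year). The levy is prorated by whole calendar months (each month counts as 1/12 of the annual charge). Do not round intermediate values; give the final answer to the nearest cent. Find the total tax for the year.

January 1 – October 31, 2035: 10 months at 2.7% → €428,000 × 2.7% × 10/12 = €9,630.0000
November 1 – December 31, 2035: 2 months at 1.35% → €428,000 × 1.35% × 2/12 = €963.0000
Total = €10,593.0000

€10,593.00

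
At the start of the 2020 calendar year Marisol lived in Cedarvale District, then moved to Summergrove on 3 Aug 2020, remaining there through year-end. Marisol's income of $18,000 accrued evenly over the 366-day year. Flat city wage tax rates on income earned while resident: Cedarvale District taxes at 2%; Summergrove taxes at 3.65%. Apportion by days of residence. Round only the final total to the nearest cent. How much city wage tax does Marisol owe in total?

Cedarvale District, 1 Jan – 2 Aug 2020: 215 days → $18,000 × 2% × 215/366 = $211.4754
Summergrove, 3 Aug – 31 Dec 2020: 151 days → $18,000 × 3.65% × 151/366 = $271.0574
Total = $482.5328

$482.53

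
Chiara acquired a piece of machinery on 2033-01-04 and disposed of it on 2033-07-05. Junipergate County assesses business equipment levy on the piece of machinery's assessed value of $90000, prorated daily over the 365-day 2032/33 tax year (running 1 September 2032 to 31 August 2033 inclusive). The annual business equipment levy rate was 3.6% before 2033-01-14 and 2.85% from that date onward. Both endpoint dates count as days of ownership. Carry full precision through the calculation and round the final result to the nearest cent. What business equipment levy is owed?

$1304.51

2033-01-04 to 2033-01-13: 10 days at 3.6% → $90000 × 3.6% × 10/365 = $88.7671
2033-01-14 to 2033-07-05: 173 days at 2.85% → $90000 × 2.85% × 173/365 = $1215.7397
Total = $1304.5068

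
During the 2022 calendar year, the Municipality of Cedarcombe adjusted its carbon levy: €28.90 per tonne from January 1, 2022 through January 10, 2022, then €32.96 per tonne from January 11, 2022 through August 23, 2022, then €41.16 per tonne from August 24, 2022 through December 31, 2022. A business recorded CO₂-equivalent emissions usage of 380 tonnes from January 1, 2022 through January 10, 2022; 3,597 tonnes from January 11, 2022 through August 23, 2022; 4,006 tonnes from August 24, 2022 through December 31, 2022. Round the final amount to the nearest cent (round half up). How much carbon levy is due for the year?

January 1 – January 10, 2022: 380 tonnes at €28.90/tonne → €10982.00
January 11 – August 23, 2022: 3,597 tonnes at €32.96/tonne → €118557.12
August 24 – December 31, 2022: 4,006 tonnes at €41.16/tonne → €164886.96

€294426.08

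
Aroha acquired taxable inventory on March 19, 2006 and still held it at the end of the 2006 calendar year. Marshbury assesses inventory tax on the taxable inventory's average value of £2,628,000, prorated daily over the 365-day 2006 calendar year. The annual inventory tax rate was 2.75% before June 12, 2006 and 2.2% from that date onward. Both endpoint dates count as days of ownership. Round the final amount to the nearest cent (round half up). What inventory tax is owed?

£48,985.20

March 19 – June 11, 2006: 85 days at 2.75% → £2,628,000 × 2.75% × 85/365 = £16,830.0000
June 12 – December 31, 2006: 203 days at 2.2% → £2,628,000 × 2.2% × 203/365 = £32,155.2000
Total = £48,985.2000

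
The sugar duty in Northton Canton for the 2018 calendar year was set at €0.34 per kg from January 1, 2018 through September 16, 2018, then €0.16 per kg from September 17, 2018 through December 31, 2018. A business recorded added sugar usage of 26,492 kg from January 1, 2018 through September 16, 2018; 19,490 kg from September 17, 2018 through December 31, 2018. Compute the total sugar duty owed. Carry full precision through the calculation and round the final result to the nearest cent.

€12,125.68

January 1 – September 16, 2018: 26,492 kg at €0.34/kg → €9,007.28
September 17 – December 31, 2018: 19,490 kg at €0.16/kg → €3,118.40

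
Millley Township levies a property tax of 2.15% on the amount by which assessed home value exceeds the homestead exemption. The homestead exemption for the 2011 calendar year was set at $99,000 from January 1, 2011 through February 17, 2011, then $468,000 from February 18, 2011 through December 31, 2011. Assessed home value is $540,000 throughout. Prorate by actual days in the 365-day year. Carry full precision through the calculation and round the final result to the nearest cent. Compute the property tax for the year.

$2,591.31

January 1 – February 17, 2011: 48 days, exemption $99,000 → ($540,000 − $99,000) × 2.15% × 48/365 = $1,246.8822
February 18 – December 31, 2011: 317 days, exemption $468,000 → ($540,000 − $468,000) × 2.15% × 317/365 = $1,344.4274
Total = $2,591.3096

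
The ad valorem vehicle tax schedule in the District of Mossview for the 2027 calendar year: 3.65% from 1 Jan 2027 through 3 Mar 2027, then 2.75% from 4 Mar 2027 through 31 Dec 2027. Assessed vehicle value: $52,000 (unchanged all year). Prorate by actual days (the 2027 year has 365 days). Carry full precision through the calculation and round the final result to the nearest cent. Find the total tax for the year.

1 Jan – 3 Mar 2027: 62 days at 3.65% → $52,000 × 3.65% × 62/365 = $322.4000
4 Mar – 31 Dec 2027: 303 days at 2.75% → $52,000 × 2.75% × 303/365 = $1,187.0959
Total = $1,509.4959

$1,509.50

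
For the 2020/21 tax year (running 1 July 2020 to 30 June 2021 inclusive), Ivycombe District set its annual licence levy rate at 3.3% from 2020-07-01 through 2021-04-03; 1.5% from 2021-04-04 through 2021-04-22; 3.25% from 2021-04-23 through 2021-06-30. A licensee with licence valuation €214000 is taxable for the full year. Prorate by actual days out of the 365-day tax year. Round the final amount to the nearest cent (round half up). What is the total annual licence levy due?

2020-07-01 to 2021-04-03: 277 days at 3.3% → €214000 × 3.3% × 277/365 = €5359.3808
2021-04-04 to 2021-04-22: 19 days at 1.5% → €214000 × 1.5% × 19/365 = €167.0959
2021-04-23 to 2021-06-30: 69 days at 3.25% → €214000 × 3.25% × 69/365 = €1314.7808
Total = €6841.2575

€6841.26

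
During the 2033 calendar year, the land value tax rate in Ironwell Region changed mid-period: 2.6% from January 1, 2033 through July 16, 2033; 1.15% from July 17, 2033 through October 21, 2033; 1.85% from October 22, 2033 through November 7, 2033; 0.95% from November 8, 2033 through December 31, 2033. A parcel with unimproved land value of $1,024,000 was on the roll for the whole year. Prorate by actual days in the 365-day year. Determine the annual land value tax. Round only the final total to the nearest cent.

$19,820.71

January 1 – July 16, 2033: 197 days at 2.6% → $1,024,000 × 2.6% × 197/365 = $14,369.6658
July 17 – October 21, 2033: 97 days at 1.15% → $1,024,000 × 1.15% × 97/365 = $3,129.5123
October 22 – November 7, 2033: 17 days at 1.85% → $1,024,000 × 1.85% × 17/365 = $882.3233
November 8 – December 31, 2033: 54 days at 0.95% → $1,024,000 × 0.95% × 54/365 = $1,439.2110
Total = $19,820.7123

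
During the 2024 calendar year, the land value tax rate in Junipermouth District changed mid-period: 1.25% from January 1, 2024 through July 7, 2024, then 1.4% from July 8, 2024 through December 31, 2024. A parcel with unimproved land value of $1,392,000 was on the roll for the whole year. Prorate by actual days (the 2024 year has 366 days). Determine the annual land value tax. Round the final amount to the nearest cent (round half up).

January 1 – July 7, 2024: 189 days at 1.25% → $1,392,000 × 1.25% × 189/366 = $8,985.2459
July 8 – December 31, 2024: 177 days at 1.4% → $1,392,000 × 1.4% × 177/366 = $9,424.5246
Total = $18,409.7705

$18,409.77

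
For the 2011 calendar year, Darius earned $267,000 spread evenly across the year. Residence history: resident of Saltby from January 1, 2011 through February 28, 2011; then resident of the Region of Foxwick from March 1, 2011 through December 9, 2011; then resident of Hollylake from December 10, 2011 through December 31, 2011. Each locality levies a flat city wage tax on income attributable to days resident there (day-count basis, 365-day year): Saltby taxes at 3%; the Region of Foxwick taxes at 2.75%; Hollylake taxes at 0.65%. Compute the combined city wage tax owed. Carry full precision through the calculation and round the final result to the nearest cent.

$7,112.44

Saltby, January 1 – February 28, 2011: 59 days → $267,000 × 3% × 59/365 = $1,294.7671
The Region of Foxwick, March 1 – December 9, 2011: 284 days → $267,000 × 2.75% × 284/365 = $5,713.0685
Hollylake, December 10 – December 31, 2011: 22 days → $267,000 × 0.65% × 22/365 = $104.6055
Total = $7,112.4411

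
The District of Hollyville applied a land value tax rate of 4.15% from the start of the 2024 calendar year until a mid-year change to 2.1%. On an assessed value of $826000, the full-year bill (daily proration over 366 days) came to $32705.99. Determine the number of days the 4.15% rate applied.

Let d = days at the first rate; then 366 − d days at the second rate.
$826000 × [4.15%·d + 2.1%·(366−d)] / 366 = $32705.99
Solving gives d = 332, so the new rate took effect on November 28, 2024.

332 days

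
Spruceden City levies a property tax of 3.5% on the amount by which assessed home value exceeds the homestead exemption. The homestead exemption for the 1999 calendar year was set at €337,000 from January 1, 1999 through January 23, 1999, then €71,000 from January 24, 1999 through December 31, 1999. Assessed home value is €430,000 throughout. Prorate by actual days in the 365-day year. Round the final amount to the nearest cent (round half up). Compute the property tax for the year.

€11,978.34

January 1 – January 23, 1999: 23 days, exemption €337,000 → (€430,000 − €337,000) × 3.5% × 23/365 = €205.1096
January 24 – December 31, 1999: 342 days, exemption €71,000 → (€430,000 − €71,000) × 3.5% × 342/365 = €11,773.2329
Total = €11,978.3425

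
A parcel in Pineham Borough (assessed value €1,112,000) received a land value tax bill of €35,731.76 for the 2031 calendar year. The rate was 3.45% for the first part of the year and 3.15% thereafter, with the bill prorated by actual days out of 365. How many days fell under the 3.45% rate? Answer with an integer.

Let d = days at the first rate; then 365 − d days at the second rate.
€1,112,000 × [3.45%·d + 3.15%·(365−d)] / 365 = €35,731.76
Solving gives d = 77, so the new rate took effect on 19 Mar 2031.

77 days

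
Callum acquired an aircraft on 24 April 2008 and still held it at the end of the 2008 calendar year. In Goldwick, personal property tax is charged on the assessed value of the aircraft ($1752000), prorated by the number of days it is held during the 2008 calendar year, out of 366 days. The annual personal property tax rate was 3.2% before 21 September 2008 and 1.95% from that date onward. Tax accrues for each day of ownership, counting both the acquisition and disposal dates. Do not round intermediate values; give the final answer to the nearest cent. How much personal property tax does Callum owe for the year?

$32498.16

24 April – 20 September 2008: 150 days at 3.2% → $1752000 × 3.2% × 150/366 = $22977.0492
21 September – 31 December 2008: 102 days at 1.95% → $1752000 × 1.95% × 102/366 = $9521.1148
Total = $32498.1639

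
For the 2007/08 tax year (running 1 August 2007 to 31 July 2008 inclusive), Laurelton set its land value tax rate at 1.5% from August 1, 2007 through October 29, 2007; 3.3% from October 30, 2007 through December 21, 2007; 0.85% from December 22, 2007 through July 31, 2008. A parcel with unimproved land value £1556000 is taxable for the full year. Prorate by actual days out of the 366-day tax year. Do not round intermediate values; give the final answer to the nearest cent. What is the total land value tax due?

August 1 – October 29, 2007: 90 days at 1.5% → £1556000 × 1.5% × 90/366 = £5739.3443
October 30 – December 21, 2007: 53 days at 3.3% → £1556000 × 3.3% × 53/366 = £7435.6393
December 22, 2007 – July 31, 2008: 223 days at 0.85% → £1556000 × 0.85% × 223/366 = £8058.4645
Total = £21233.4481

£21233.45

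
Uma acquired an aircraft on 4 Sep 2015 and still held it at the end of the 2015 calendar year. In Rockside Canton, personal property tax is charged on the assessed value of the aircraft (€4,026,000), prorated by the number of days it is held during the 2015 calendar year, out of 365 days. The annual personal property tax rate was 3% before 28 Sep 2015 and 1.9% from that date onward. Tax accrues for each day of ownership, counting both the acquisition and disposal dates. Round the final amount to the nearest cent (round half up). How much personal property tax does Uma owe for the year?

€27,851.10

4 Sep – 27 Sep 2015: 24 days at 3% → €4,026,000 × 3% × 24/365 = €7,941.6986
28 Sep – 31 Dec 2015: 95 days at 1.9% → €4,026,000 × 1.9% × 95/365 = €19,909.3973
Total = €27,851.0959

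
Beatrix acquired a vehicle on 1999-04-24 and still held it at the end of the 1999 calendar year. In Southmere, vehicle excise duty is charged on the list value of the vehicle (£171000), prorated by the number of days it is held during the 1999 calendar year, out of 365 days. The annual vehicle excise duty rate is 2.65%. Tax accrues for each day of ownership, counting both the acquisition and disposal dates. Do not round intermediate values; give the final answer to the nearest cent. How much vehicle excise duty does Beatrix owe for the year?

£3128.60

Days held (1999-04-24 to 1999-12-31): 252 out of 365
Tax = £171000 × 2.65% × 252/365 = £3128.5973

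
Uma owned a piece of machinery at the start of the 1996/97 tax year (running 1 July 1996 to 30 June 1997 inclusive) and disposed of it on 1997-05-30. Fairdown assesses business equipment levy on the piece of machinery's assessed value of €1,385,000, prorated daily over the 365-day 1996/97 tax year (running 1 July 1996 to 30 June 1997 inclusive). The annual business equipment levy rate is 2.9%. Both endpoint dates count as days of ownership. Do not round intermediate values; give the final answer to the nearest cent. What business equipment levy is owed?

€36,753.73

Days held (1996-07-01 to 1997-05-30): 334 out of 365
Tax = €1,385,000 × 2.9% × 334/365 = €36,753.7260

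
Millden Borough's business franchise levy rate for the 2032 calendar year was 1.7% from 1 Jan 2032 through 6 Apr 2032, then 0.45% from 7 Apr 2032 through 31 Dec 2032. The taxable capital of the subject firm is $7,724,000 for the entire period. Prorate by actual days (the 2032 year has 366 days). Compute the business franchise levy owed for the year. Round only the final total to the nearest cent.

$60,346.39

1 Jan – 6 Apr 2032: 97 days at 1.7% → $7,724,000 × 1.7% × 97/366 = $34,800.2077
7 Apr – 31 Dec 2032: 269 days at 0.45% → $7,724,000 × 0.45% × 269/366 = $25,546.1803
Total = $60,346.3880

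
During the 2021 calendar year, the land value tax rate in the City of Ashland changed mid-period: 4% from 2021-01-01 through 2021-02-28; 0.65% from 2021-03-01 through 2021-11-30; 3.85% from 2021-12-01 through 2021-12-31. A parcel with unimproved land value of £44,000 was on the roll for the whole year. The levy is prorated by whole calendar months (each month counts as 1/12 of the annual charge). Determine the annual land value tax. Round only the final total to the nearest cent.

2021-01-01 to 2021-02-28: 2 months at 4% → £44,000 × 4% × 2/12 = £293.3333
2021-03-01 to 2021-11-30: 9 months at 0.65% → £44,000 × 0.65% × 9/12 = £214.5000
2021-12-01 to 2021-12-31: 1 month at 3.85% → £44,000 × 3.85% × 1/12 = £141.1667
Total = £649.0000

£649.00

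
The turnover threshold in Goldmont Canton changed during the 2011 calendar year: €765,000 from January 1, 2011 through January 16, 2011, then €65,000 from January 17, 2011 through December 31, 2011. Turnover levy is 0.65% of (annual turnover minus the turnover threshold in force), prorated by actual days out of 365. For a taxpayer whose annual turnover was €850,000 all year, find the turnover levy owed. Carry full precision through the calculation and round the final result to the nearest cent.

January 1 – January 16, 2011: 16 days, exemption €765,000 → (€850,000 − €765,000) × 0.65% × 16/365 = €24.2192
January 17 – December 31, 2011: 349 days, exemption €65,000 → (€850,000 − €65,000) × 0.65% × 349/365 = €4,878.8288
Total = €4,903.0479

€4,903.05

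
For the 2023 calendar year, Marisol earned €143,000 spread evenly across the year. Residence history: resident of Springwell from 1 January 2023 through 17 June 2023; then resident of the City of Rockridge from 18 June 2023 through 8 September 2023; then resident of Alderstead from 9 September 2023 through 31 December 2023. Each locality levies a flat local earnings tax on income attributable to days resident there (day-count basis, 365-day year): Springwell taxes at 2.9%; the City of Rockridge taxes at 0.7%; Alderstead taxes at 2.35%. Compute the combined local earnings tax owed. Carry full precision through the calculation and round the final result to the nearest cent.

€3,185.96

Springwell, 1 January – 17 June 2023: 168 days → €143,000 × 2.9% × 168/365 = €1,908.7562
The City of Rockridge, 18 June – 8 September 2023: 83 days → €143,000 × 0.7% × 83/365 = €227.6247
Alderstead, 9 September – 31 December 2023: 114 days → €143,000 × 2.35% × 114/365 = €1,049.5808
Total = €3,185.9616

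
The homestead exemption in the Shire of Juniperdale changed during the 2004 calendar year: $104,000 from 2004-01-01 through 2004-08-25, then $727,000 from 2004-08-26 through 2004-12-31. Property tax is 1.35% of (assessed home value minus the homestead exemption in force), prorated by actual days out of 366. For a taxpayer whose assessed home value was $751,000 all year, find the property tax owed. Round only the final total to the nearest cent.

$5,793.12

2004-01-01 to 2004-08-25: 238 days, exemption $104,000 → ($751,000 − $104,000) × 1.35% × 238/366 = $5,679.8115
2004-08-26 to 2004-12-31: 128 days, exemption $727,000 → ($751,000 − $727,000) × 1.35% × 128/366 = $113.3115
Total = $5,793.1230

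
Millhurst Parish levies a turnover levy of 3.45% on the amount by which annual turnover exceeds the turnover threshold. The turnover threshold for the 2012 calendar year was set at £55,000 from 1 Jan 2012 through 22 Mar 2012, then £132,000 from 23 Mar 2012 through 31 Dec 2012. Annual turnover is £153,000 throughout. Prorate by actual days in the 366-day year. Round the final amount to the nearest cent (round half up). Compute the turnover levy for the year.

£1,319.67

1 Jan – 22 Mar 2012: 82 days, exemption £55,000 → (£153,000 − £55,000) × 3.45% × 82/366 = £757.4918
23 Mar – 31 Dec 2012: 284 days, exemption £132,000 → (£153,000 − £132,000) × 3.45% × 284/366 = £562.1803
Total = £1,319.6721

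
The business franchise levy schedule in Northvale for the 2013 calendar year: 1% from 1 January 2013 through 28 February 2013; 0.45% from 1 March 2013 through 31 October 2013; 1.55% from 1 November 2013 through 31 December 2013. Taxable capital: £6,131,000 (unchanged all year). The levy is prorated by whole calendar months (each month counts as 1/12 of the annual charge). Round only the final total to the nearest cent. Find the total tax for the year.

1 January – 28 February 2013: 2 months at 1% → £6,131,000 × 1% × 2/12 = £10,218.3333
1 March – 31 October 2013: 8 months at 0.45% → £6,131,000 × 0.45% × 8/12 = £18,393.0000
1 November – 31 December 2013: 2 months at 1.55% → £6,131,000 × 1.55% × 2/12 = £15,838.4167
Total = £44,449.7500

£44,449.75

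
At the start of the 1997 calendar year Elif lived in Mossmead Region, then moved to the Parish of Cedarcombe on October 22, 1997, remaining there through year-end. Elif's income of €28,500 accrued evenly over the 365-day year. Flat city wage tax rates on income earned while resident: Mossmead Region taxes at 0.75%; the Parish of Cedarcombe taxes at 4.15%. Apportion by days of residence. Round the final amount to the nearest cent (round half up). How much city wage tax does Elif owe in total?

Mossmead Region, January 1 – October 21, 1997: 294 days → €28,500 × 0.75% × 294/365 = €172.1712
The Parish of Cedarcombe, October 22 – December 31, 1997: 71 days → €28,500 × 4.15% × 71/365 = €230.0692
Total = €402.2404

€402.24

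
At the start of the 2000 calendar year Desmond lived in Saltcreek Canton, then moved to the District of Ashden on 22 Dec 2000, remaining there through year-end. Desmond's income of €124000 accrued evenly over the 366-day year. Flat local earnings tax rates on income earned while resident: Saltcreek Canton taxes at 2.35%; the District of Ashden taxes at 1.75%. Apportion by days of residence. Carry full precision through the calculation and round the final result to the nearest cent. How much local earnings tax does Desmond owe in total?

€2893.67

Saltcreek Canton, 1 Jan – 21 Dec 2000: 356 days → €124000 × 2.35% × 356/366 = €2834.3825
The District of Ashden, 22 Dec – 31 Dec 2000: 10 days → €124000 × 1.75% × 10/366 = €59.2896
Total = €2893.6721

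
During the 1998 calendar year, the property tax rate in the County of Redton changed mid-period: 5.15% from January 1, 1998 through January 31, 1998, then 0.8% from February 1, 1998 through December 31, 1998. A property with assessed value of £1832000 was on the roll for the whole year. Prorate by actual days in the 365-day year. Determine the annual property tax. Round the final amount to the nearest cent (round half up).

January 1 – January 31, 1998: 31 days at 5.15% → £1832000 × 5.15% × 31/365 = £8013.1178
February 1 – December 31, 1998: 334 days at 0.8% → £1832000 × 0.8% × 334/365 = £13411.2438
Total = £21424.3616

£21424.36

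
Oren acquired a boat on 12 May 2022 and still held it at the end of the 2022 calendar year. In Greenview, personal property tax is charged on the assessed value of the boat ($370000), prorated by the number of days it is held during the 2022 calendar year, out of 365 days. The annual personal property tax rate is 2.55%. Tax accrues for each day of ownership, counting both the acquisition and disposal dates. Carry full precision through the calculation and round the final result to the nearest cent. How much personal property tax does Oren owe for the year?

Days held (12 May – 31 December 2022): 234 out of 365
Tax = $370000 × 2.55% × 234/365 = $6048.7397

$6048.74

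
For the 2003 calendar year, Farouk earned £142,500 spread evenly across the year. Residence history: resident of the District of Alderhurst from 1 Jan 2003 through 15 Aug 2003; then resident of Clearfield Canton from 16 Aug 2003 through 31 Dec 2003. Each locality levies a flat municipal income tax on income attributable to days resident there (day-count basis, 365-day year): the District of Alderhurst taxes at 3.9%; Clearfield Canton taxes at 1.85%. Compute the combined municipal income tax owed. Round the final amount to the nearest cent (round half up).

The District of Alderhurst, 1 Jan – 15 Aug 2003: 227 days → £142,500 × 3.9% × 227/365 = £3,456.3082
Clearfield Canton, 16 Aug – 31 Dec 2003: 138 days → £142,500 × 1.85% × 138/365 = £996.7192
Total = £4,453.0274

£4,453.03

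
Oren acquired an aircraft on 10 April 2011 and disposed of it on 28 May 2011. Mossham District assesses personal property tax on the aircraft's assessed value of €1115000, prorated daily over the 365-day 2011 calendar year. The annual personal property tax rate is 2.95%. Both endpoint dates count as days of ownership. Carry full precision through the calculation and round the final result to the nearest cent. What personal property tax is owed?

€4415.71

Days held (10 April – 28 May 2011): 49 out of 365
Tax = €1115000 × 2.95% × 49/365 = €4415.7055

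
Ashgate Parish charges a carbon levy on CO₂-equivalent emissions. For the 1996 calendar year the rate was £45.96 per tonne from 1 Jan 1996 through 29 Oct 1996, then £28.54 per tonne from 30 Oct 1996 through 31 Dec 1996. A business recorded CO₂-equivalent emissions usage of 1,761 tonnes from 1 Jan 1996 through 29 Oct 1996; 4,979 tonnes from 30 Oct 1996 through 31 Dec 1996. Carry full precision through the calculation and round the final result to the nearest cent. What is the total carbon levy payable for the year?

£223,036.22

1 Jan – 29 Oct 1996: 1,761 tonnes at £45.96/tonne → £80,935.56
30 Oct – 31 Dec 1996: 4,979 tonnes at £28.54/tonne → £142,100.66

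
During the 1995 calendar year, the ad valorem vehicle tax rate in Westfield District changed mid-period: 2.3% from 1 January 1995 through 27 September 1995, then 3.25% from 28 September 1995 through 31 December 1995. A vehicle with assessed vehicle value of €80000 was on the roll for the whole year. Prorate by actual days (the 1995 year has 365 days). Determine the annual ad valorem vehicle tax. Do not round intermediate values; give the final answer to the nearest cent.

1 January – 27 September 1995: 270 days at 2.3% → €80000 × 2.3% × 270/365 = €1361.0959
28 September – 31 December 1995: 95 days at 3.25% → €80000 × 3.25% × 95/365 = €676.7123
Total = €2037.8082

€2037.81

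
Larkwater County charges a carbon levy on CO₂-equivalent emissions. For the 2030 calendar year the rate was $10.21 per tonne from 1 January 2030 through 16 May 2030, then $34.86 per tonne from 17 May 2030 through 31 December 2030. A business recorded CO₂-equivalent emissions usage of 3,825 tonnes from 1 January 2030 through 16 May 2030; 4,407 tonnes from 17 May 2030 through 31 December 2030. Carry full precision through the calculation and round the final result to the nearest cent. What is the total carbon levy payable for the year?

1 January – 16 May 2030: 3,825 tonnes at $10.21/tonne → $39,053.25
17 May – 31 December 2030: 4,407 tonnes at $34.86/tonne → $153,628.02

$192,681.27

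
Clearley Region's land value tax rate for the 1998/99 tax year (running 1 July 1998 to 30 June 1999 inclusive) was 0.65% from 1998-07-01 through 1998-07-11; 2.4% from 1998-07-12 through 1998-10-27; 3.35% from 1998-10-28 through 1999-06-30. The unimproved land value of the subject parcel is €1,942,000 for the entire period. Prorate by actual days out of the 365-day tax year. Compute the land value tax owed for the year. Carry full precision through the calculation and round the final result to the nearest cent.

€58,017.92

1998-07-01 to 1998-07-11: 11 days at 0.65% → €1,942,000 × 0.65% × 11/365 = €380.4192
1998-07-12 to 1998-10-27: 108 days at 2.4% → €1,942,000 × 2.4% × 108/365 = €13,790.8603
1998-10-28 to 1999-06-30: 246 days at 3.35% → €1,942,000 × 3.35% × 246/365 = €43,846.6356
Total = €58,017.9151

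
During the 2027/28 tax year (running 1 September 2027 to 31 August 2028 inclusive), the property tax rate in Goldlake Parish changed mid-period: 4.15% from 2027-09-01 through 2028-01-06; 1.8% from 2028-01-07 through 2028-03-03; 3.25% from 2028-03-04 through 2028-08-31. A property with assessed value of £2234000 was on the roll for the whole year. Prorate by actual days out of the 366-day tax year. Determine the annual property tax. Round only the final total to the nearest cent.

2027-09-01 to 2028-01-06: 128 days at 4.15% → £2234000 × 4.15% × 128/366 = £32423.5191
2028-01-07 to 2028-03-03: 57 days at 1.8% → £2234000 × 1.8% × 57/366 = £6262.5246
2028-03-04 to 2028-08-31: 181 days at 3.25% → £2234000 × 3.25% × 181/366 = £35905.7514
Total = £74591.7951

£74591.80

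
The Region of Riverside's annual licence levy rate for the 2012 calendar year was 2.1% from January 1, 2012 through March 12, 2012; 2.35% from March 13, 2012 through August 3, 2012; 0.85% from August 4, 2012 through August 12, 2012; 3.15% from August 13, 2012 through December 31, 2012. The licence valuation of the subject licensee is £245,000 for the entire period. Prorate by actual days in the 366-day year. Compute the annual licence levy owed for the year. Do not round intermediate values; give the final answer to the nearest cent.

£6,301.72

January 1 – March 12, 2012: 72 days at 2.1% → £245,000 × 2.1% × 72/366 = £1,012.1311
March 13 – August 3, 2012: 144 days at 2.35% → £245,000 × 2.35% × 144/366 = £2,265.2459
August 4 – August 12, 2012: 9 days at 0.85% → £245,000 × 0.85% × 9/366 = £51.2090
August 13 – December 31, 2012: 141 days at 3.15% → £245,000 × 3.15% × 141/366 = £2,973.1352
Total = £6,301.7213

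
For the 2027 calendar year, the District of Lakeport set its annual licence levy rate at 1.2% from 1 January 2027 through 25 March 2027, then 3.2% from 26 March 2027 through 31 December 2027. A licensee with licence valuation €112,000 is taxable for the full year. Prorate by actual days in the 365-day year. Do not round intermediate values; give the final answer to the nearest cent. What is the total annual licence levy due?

€3,068.49

1 January – 25 March 2027: 84 days at 1.2% → €112,000 × 1.2% × 84/365 = €309.3041
26 March – 31 December 2027: 281 days at 3.2% → €112,000 × 3.2% × 281/365 = €2,759.1890
Total = €3,068.4932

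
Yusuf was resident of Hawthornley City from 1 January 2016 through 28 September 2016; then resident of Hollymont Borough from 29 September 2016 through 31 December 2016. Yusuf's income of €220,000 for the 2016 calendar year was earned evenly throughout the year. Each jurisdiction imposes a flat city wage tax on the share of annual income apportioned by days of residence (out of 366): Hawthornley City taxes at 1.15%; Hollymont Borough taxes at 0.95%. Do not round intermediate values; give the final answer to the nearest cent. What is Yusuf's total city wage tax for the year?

Hawthornley City, 1 January – 28 September 2016: 272 days → €220,000 × 1.15% × 272/366 = €1,880.2186
Hollymont Borough, 29 September – 31 December 2016: 94 days → €220,000 × 0.95% × 94/366 = €536.7760
Total = €2,416.9945

€2,416.99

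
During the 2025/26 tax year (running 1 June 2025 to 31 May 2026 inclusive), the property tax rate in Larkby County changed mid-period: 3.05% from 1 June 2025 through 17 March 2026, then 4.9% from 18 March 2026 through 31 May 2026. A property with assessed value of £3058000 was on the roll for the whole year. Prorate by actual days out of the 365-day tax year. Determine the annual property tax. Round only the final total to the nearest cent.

1 June 2025 – 17 March 2026: 290 days at 3.05% → £3058000 × 3.05% × 290/365 = £74104.1370
18 March – 31 May 2026: 75 days at 4.9% → £3058000 × 4.9% × 75/365 = £30789.4521
Total = £104893.5890

£104893.59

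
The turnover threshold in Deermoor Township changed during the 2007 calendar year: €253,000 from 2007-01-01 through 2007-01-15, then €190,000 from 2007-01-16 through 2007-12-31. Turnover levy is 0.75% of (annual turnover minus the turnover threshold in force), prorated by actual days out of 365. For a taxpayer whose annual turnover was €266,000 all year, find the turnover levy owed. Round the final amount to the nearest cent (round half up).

2007-01-01 to 2007-01-15: 15 days, exemption €253,000 → (€266,000 − €253,000) × 0.75% × 15/365 = €4.0068
2007-01-16 to 2007-12-31: 350 days, exemption €190,000 → (€266,000 − €190,000) × 0.75% × 350/365 = €546.5753
Total = €550.5822

€550.58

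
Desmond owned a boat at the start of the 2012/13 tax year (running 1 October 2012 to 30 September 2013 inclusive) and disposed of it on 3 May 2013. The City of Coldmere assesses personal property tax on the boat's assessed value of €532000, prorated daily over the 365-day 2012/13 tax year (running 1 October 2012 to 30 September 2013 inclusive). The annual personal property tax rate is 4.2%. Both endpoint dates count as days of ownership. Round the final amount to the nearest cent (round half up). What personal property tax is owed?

Days held (1 Oct 2012 – 3 May 2013): 215 out of 365
Tax = €532000 × 4.2% × 215/365 = €13161.5342

€13161.53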